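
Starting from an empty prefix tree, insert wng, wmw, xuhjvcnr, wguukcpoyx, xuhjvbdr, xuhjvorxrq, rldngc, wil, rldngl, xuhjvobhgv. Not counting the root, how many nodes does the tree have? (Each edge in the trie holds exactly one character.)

Count nodes per top-level branch (shared prefixes stored once):
  'r'-branch (rldngc, rldngl): 7 nodes
  'w'-branch (wguukcpoyx, wil, wmw, wng): 16 nodes
  'x'-branch (xuhjvbdr, xuhjvcnr, xuhjvobhgv, xuhjvorxrq): 20 nodes
Sum: 43

43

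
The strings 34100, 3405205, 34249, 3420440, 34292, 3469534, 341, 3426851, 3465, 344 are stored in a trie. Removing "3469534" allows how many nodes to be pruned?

4

A node on "3469534"'s path can go only if nothing else ends at it or branches off below it.
The suffix "9534" (4 nodes) is used only by "3469534"; the node for "346" still has the child "5", so pruning stops there.
Nodes removed: 4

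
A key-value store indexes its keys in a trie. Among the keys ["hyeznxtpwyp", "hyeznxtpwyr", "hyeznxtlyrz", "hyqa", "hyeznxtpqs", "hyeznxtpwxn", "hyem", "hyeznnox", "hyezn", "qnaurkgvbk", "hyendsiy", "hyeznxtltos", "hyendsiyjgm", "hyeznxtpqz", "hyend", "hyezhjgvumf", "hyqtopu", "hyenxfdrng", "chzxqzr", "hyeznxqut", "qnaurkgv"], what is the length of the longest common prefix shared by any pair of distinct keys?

10

Equivalently: take the maximum, over all pairs, of their longest common prefix length.
e.g. "hyeznxtpwyp" and "hyeznxtpwyr" share the prefix "hyeznxtpwy" of length 10; no pair shares a longer one.
Longest shared-prefix length: 10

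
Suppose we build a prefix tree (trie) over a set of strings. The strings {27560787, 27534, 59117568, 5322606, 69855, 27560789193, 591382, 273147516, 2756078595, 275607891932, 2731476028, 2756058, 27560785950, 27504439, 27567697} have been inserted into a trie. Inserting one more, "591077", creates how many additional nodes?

The longest prefix of "591077" already in the trie is "591" (length 3).
Each of the 3 remaining characters creates one node.

3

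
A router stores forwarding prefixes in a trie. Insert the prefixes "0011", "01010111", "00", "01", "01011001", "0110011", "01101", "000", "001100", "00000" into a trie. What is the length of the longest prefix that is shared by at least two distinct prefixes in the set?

Equivalently: take the maximum, over all pairs, of their longest common prefix length.
e.g. "0011" and "001100" share the prefix "0011" of length 4; no pair shares a longer one.
Longest shared-prefix length: 4

4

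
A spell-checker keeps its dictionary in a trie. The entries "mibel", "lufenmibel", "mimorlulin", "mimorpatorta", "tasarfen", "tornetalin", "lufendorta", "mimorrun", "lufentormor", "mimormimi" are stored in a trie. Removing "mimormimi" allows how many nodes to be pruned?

A node on "mimormimi"'s path can go only if nothing else ends at it or branches off below it.
The suffix "mimi" (4 nodes) is used only by "mimormimi"; the node for "mimor" still has the child "l", so pruning stops there.
Nodes removed: 4

4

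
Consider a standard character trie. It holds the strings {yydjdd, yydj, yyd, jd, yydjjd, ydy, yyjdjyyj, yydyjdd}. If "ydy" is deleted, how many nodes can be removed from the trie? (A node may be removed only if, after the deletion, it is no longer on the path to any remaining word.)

A node on "ydy"'s path can go only if nothing else ends at it or branches off below it.
The suffix "dy" (2 nodes) is used only by "ydy"; the node for "y" still has the child "y", so pruning stops there.
Nodes removed: 2

2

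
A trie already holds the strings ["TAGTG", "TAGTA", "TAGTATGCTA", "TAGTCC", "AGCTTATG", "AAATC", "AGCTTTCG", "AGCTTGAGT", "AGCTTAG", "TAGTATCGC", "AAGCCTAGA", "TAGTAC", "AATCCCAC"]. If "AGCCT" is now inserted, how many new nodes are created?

2

Walking "AGCCT" from the root, the first 3 characters ("AGC") follow existing edges; "C" is the first miss.
So 5 − 3 = 2 new nodes.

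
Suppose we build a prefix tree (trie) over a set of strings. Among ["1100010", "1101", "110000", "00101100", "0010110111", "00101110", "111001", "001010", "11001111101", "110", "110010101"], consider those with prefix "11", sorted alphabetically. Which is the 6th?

Words with prefix "11", in lexicographic order: "110", "110000", "1100010", "110010101", "11001111101", "1101", "111001"
Position 6: 1101

1101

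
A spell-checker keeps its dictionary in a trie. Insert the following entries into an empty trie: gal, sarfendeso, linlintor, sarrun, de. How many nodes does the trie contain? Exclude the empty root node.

For each word, the new-node count is its length minus the longest prefix already in the trie:
  "gal" → 3 new (g, a, l)
  "sarfendeso" → 10 new (s, a, r, f, e, n, d, e, s, o)
  "linlintor" → 9 new (l, i, n, l, i, n, t, o, r)
  "sarrun" → prefix "sar" already present; 3 new (r, u, n)
  "de" → 2 new (d, e)
Total nodes = 3 + 10 + 9 + 3 + 2 = 27

27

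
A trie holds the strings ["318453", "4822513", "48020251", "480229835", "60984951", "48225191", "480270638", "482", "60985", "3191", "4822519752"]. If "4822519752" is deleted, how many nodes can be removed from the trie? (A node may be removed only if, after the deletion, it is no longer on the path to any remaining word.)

A node on "4822519752"'s path can go only if nothing else ends at it or branches off below it.
The suffix "752" (3 nodes) is used only by "4822519752"; the node for "4822519" still has the child "1", so pruning stops there.
Nodes removed: 3

3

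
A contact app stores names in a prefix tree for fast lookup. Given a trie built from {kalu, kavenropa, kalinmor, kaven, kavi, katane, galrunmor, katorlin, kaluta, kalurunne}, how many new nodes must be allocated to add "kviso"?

"k" is already a path in the trie; the remaining "viso" must be added.
So 5 − 1 = 4 new nodes.

4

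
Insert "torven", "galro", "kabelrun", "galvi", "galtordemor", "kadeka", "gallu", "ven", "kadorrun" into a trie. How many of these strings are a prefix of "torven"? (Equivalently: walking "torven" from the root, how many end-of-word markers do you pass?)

1

Walk "torven" from the root; an end-of-word marker is hit whenever a stored word is a prefix of "torven".
Prefixes of the query that are stored words: "torven"
Count: 1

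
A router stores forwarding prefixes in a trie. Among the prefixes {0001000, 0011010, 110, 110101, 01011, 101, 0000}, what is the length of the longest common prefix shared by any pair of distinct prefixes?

3

The deepest shared node is where two words last agree before diverging.
"0000" and "0001000" agree on "000" (3 characters) before diverging; nothing deeper is shared.
Longest shared-prefix length: 3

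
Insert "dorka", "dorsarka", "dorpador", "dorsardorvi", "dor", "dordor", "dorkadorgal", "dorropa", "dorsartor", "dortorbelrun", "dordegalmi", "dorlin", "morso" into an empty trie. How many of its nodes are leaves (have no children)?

A leaf is a node with no children — equivalently, the end of a word that is not a proper prefix of any other stored word.
Those words: "dordegalmi", "dordor", "dorkadorgal", "dorlin", "dorpador", "dorropa", "dorsardorvi", "dorsarka", "dorsartor", "dortorbelrun", "morso"
Leaf count: 11

11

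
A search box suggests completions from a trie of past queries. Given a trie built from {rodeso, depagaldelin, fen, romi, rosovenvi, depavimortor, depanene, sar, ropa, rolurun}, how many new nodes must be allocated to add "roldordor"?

The longest prefix of "roldordor" already in the trie is "rol" (length 3).
So 9 − 3 = 6 new nodes.

6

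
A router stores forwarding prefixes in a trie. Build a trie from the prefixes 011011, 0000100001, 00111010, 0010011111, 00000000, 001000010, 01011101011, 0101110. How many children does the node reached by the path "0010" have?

Walk "0010" from the root, arriving at one node.
Characters that immediately follow "0010" among the stored strings: {0}.
That node has 1 child edge.

1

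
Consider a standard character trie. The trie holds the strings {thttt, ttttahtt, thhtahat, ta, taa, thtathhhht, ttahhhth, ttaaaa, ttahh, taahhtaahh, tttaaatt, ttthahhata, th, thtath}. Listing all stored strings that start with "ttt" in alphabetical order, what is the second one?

DFS of the "ttt" subtree visits, in order: "tttaaatt", "ttthahhata", "ttttahtt"
Position 2: ttthahhata

ttthahhata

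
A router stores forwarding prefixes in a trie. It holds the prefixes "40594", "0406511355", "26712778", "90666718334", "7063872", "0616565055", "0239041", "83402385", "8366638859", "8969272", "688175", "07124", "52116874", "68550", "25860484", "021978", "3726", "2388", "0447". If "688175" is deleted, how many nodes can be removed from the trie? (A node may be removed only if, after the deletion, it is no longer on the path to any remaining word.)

A node on "688175"'s path can go only if nothing else ends at it or branches off below it.
The suffix "8175" (4 nodes) is used only by "688175"; the node for "68" still has the child "5", so pruning stops there.
Nodes removed: 4

4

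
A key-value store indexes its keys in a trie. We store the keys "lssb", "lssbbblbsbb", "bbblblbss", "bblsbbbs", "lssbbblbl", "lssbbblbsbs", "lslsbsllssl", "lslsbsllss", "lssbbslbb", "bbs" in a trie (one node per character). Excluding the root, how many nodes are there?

For each word, the new-node count is its length minus the longest prefix already in the trie:
  "lssb" → 4 new (l, s, s, b)
  "lssbbblbsbb" → prefix "lssb" already present; 7 new (b, b, l, b, s, b, b)
  "bbblblbss" → 9 new (b, b, b, l, b, l, b, s, s)
  "bblsbbbs" → prefix "bb" already present; 6 new (l, s, b, b, b, s)
  "lssbbblbl" → prefix "lssbbblb" already present; 1 new (l)
  "lssbbblbsbs" → prefix "lssbbblbsb" already present; 1 new (s)
  "lslsbsllssl" → prefix "ls" already present; 9 new (l, s, b, s, l, l, s, s, l)
  "lslsbsllss" → prefix "lslsbsllss" already present; 0 new (none)
  "lssbbslbb" → prefix "lssbb" already present; 4 new (s, l, b, b)
  "bbs" → prefix "bb" already present; 1 new (s)
Total nodes = 4 + 7 + 9 + 6 + 1 + 1 + 9 + 0 + 4 + 1 = 42

42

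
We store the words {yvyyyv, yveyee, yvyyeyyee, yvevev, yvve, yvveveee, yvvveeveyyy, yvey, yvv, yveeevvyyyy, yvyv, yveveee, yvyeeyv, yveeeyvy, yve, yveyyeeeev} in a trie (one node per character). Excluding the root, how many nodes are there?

56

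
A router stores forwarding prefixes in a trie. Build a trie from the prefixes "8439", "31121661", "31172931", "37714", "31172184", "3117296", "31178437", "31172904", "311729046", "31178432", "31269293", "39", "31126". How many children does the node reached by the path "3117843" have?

Follow the path "3117843" to its node, then look at its outgoing edges.
Characters that immediately follow "3117843" among the stored strings: {2, 7}.
That node has 2 child edges.

2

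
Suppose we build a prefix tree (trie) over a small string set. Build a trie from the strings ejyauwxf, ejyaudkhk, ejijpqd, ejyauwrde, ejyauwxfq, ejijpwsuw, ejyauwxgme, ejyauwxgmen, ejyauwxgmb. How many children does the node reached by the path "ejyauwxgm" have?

2

The children of the "ejyauwxgm" node are the distinct next characters among strings starting with "ejyauwxgm".
Distinct next characters after "ejyauwxgm": b, e.
That node has 2 child edges.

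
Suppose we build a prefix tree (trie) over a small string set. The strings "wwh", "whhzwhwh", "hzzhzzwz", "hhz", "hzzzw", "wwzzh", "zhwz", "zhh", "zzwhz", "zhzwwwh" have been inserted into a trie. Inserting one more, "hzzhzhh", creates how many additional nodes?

The longest prefix of "hzzhzhh" already in the trie is "hzzhz" (length 5).
So 7 − 5 = 2 new nodes.

2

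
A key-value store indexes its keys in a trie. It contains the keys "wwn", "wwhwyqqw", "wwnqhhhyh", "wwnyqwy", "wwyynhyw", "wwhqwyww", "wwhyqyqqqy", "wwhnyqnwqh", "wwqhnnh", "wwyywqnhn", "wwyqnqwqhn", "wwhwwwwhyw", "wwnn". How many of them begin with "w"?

Traverse to the node for "w", then collect every word in that subtree.
Words under "w": wwhnyqnwqh, wwhqwyww, wwhwwwwhyw, wwhwyqqw, wwhyqyqqqy, wwn, wwnn, wwnqhhhyh, wwnyqwy, wwqhnnh, wwyqnqwqhn, wwyynhyw, wwyywqnhn
Count: 13

13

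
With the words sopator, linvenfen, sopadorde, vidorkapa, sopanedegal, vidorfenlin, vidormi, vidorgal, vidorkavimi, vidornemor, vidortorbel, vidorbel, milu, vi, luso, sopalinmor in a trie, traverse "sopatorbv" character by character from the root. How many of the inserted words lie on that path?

1

Check each prefix of "sopatorbv" against the stored set — each match is an end-marker on the path.
Prefixes of the query that are stored words: "sopator"
Count: 1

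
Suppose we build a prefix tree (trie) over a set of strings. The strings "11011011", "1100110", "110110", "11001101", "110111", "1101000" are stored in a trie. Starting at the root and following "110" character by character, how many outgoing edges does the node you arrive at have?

Follow the path "110" to its node, then look at its outgoing edges.
Distinct next characters after "110": 0, 1.
That node has 2 child edges.

2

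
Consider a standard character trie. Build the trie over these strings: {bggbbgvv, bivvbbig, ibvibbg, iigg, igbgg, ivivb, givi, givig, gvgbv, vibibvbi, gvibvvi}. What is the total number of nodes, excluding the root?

55

For each word, the new-node count is its length minus the longest prefix already in the trie:
  "bggbbgvv" → 8 new (b, g, g, b, b, g, v, v)
  "bivvbbig" → prefix "b" already present; 7 new (i, v, v, b, b, i, g)
  "ibvibbg" → 7 new (i, b, v, i, b, b, g)
  "iigg" → prefix "i" already present; 3 new (i, g, g)
  "igbgg" → prefix "i" already present; 4 new (g, b, g, g)
  "ivivb" → prefix "i" already present; 4 new (v, i, v, b)
  "givi" → 4 new (g, i, v, i)
  "givig" → prefix "givi" already present; 1 new (g)
  "gvgbv" → prefix "g" already present; 4 new (v, g, b, v)
  "vibibvbi" → 8 new (v, i, b, i, b, v, b, i)
  "gvibvvi" → prefix "gv" already present; 5 new (i, b, v, v, i)
Total nodes = 8 + 7 + 7 + 3 + 4 + 4 + 4 + 1 + 4 + 8 + 5 = 55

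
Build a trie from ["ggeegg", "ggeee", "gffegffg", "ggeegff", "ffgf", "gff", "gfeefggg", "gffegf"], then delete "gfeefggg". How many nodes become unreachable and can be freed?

6

Walk "gfeefggg" from the leaf back toward the root, removing each node that no remaining word uses.
The suffix "eefggg" (6 nodes) is used only by "gfeefggg"; the node for "gf" still has the child "f", so pruning stops there.
Nodes removed: 6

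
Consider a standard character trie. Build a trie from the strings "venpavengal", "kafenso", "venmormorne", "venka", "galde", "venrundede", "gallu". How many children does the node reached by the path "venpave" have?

1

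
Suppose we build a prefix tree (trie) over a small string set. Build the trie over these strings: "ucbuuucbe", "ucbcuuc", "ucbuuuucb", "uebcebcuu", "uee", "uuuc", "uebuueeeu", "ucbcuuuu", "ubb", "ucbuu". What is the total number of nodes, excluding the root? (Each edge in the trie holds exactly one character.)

38

For each word, the new-node count is its length minus the longest prefix already in the trie:
  "ucbuuucbe" → 9 new (u, c, b, u, u, u, c, b, e)
  "ucbcuuc" → prefix "ucb" already present; 4 new (c, u, u, c)
  "ucbuuuucb" → prefix "ucbuuu" already present; 3 new (u, c, b)
  "uebcebcuu" → prefix "u" already present; 8 new (e, b, c, e, b, c, u, u)
  "uee" → prefix "ue" already present; 1 new (e)
  "uuuc" → prefix "u" already present; 3 new (u, u, c)
  "uebuueeeu" → prefix "ueb" already present; 6 new (u, u, e, e, e, u)
  "ucbcuuuu" → prefix "ucbcuu" already present; 2 new (u, u)
  "ubb" → prefix "u" already present; 2 new (b, b)
  "ucbuu" → prefix "ucbuu" already present; 0 new (none)
Total nodes = 9 + 4 + 3 + 8 + 1 + 3 + 6 + 2 + 2 + 0 = 38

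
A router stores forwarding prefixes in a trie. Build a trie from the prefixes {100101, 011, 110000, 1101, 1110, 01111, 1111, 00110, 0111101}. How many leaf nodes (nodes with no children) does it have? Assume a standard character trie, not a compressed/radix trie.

7

Leaves are exactly the stored words that no other stored word extends.
Those words: "00110", "0111101", "100101", "110000", "1101", "1110", "1111"
Leaf count: 7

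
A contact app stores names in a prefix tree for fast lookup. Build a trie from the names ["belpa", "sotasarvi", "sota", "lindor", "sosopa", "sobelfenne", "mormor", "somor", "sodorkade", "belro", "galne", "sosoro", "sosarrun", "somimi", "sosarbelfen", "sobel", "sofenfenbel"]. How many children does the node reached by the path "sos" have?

2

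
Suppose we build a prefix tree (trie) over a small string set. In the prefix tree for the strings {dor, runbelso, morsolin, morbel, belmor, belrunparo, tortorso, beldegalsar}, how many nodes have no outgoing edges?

8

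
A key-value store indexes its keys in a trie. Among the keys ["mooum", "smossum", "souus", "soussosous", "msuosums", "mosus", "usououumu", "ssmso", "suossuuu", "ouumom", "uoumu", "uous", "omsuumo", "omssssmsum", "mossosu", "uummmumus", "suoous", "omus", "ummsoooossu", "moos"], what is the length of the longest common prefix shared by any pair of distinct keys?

3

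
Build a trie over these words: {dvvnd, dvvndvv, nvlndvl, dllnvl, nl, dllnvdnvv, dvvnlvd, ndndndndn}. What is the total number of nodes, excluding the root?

35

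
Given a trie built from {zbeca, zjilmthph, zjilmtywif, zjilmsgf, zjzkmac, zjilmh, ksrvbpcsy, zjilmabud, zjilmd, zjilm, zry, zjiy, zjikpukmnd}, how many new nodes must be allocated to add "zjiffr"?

3

Walking "zjiffr" from the root, the first 3 characters ("zji") follow existing edges; "f" is the first miss.
So 6 − 3 = 3 new nodes.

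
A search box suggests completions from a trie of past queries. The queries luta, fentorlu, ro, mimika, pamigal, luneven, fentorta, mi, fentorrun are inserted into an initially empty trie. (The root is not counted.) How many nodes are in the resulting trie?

Trace insertions, counting only characters that open a new branch:
  "luta" → 4 new (l, u, t, a)
  "fentorlu" → 8 new (f, e, n, t, o, r, l, u)
  "ro" → 2 new (r, o)
  "mimika" → 6 new (m, i, m, i, k, a)
  "pamigal" → 7 new (p, a, m, i, g, a, l)
  "luneven" → prefix "lu" already present; 5 new (n, e, v, e, n)
  "fentorta" → prefix "fentor" already present; 2 new (t, a)
  "mi" → prefix "mi" already present; 0 new (none)
  "fentorrun" → prefix "fentor" already present; 3 new (r, u, n)
Total nodes = 4 + 8 + 2 + 6 + 7 + 5 + 2 + 0 + 3 = 37

37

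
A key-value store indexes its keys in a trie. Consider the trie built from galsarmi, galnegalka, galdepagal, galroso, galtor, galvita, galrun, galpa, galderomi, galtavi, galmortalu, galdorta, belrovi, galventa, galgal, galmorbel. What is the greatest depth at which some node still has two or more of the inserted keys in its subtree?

6

Equivalently: take the maximum, over all pairs, of their longest common prefix length.
e.g. "galmorbel" and "galmortalu" share the prefix "galmor" of length 6; no pair shares a longer one.
Longest shared-prefix length: 6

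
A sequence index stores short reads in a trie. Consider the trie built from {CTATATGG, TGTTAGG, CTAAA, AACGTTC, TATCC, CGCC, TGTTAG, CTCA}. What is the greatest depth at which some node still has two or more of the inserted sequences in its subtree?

Look for the deepest trie node that still has at least two words in its subtree.
e.g. "TGTTAG" and "TGTTAGG" share the prefix "TGTTAG" of length 6; no pair shares a longer one.
Longest shared-prefix length: 6

6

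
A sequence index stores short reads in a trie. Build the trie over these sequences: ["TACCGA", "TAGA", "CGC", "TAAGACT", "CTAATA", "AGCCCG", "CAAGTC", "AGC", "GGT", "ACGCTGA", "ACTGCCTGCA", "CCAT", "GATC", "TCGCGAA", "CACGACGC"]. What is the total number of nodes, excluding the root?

Insert word by word; a character creates a node only if that edge doesn't already exist:
  "TACCGA" → 6 new (T, A, C, C, G, A)
  "TAGA" → prefix "TA" already present; 2 new (G, A)
  "CGC" → 3 new (C, G, C)
  "TAAGACT" → prefix "TA" already present; 5 new (A, G, A, C, T)
  "CTAATA" → prefix "C" already present; 5 new (T, A, A, T, A)
  "AGCCCG" → 6 new (A, G, C, C, C, G)
  "CAAGTC" → prefix "C" already present; 5 new (A, A, G, T, C)
  "AGC" → prefix "AGC" already present; 0 new (none)
  "GGT" → 3 new (G, G, T)
  "ACGCTGA" → prefix "A" already present; 6 new (C, G, C, T, G, A)
  "ACTGCCTGCA" → prefix "AC" already present; 8 new (T, G, C, C, T, G, C, A)
  "CCAT" → prefix "C" already present; 3 new (C, A, T)
  "GATC" → prefix "G" already present; 3 new (A, T, C)
  "TCGCGAA" → prefix "T" already present; 6 new (C, G, C, G, A, A)
  "CACGACGC" → prefix "CA" already present; 6 new (C, G, A, C, G, C)
Total nodes = 6 + 2 + 3 + 5 + 5 + 6 + 5 + 0 + 3 + 6 + 8 + 3 + 3 + 6 + 6 = 67

67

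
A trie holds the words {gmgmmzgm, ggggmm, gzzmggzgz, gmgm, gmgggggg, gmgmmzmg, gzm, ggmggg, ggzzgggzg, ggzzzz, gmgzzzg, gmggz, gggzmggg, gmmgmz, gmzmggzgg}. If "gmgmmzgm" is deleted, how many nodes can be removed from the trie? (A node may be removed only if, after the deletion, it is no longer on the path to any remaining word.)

2

A node on "gmgmmzgm"'s path can go only if nothing else ends at it or branches off below it.
The suffix "gm" (2 nodes) is used only by "gmgmmzgm"; the node for "gmgmmz" still has the child "m", so pruning stops there.
Nodes removed: 2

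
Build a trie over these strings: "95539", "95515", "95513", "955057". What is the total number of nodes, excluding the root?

11

Trie structure (* marks end of a word):
(root)
└─ 9
   └─ 5
      └─ 5
         ├─ 0
         │  └─ 5
         │     └─ 7 *
         ├─ 1
         │  ├─ 3 *
         │  └─ 5 *
         └─ 3
            └─ 9 *
Counting every labelled node above: 11.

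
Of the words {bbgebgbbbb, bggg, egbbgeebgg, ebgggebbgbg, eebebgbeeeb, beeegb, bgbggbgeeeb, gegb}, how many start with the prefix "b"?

4

Traverse to the node for "b", then collect every word in that subtree.
Words under "b": bbgebgbbbb, beeegb, bgbggbgeeeb, bggg
Count: 4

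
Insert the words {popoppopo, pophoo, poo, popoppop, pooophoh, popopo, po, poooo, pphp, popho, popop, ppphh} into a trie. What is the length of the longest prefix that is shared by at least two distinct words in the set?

8

The deepest shared node is where two words last agree before diverging.
e.g. "popoppop" and "popoppopo" share the prefix "popoppop" of length 8; no pair shares a longer one.
Longest shared-prefix length: 8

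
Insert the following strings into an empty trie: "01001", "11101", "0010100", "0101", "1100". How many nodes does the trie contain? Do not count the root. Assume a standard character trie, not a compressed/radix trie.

19

Count nodes per top-level branch (shared prefixes stored once):
  '0'-branch (0010100, 01001, 0101): 12 nodes
  '1'-branch (1100, 11101): 7 nodes
Sum: 19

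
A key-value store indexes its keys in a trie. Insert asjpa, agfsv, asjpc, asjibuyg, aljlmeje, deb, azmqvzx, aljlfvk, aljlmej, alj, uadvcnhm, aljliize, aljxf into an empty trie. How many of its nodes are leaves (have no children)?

A leaf is a node with no children — equivalently, the end of a word that is not a proper prefix of any other stored word.
Those words: "agfsv", "aljlfvk", "aljliize", "aljlmeje", "aljxf", "asjibuyg", "asjpa", "asjpc", "azmqvzx", "deb", "uadvcnhm"
Leaf count: 11

11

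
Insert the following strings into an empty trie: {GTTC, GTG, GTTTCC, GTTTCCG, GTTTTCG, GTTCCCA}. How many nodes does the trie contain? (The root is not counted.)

15

Trace insertions, counting only characters that open a new branch:
  "GTTC" → 4 new (G, T, T, C)
  "GTG" → prefix "GT" already present; 1 new (G)
  "GTTTCC" → prefix "GTT" already present; 3 new (T, C, C)
  "GTTTCCG" → prefix "GTTTCC" already present; 1 new (G)
  "GTTTTCG" → prefix "GTTT" already present; 3 new (T, C, G)
  "GTTCCCA" → prefix "GTTC" already present; 3 new (C, C, A)
Total nodes = 4 + 1 + 3 + 1 + 3 + 3 = 15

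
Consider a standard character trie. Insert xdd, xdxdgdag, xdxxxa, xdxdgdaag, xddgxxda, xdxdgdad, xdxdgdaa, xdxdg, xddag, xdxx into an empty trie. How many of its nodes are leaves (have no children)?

Leaves are exactly the stored words that no other stored word extends.
Those words: "xddag", "xddgxxda", "xdxdgdaag", "xdxdgdad", "xdxdgdag", "xdxxxa"
Leaf count: 6

6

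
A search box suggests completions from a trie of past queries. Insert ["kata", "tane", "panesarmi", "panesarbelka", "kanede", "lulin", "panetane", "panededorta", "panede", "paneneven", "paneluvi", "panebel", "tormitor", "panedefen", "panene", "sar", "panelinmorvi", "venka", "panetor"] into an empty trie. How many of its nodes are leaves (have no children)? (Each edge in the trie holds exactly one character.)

A leaf is a node with no children — equivalently, the end of a word that is not a proper prefix of any other stored word.
Those words: "kanede", "kata", "lulin", "panebel", "panededorta", "panedefen", "panelinmorvi", "paneluvi", "paneneven", "panesarbelka", "panesarmi", "panetane", "panetor", "sar", "tane", "tormitor", "venka"
Leaf count: 17

17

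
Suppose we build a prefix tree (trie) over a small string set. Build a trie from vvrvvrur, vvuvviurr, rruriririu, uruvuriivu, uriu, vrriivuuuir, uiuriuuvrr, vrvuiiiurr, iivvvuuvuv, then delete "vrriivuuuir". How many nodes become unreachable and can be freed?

9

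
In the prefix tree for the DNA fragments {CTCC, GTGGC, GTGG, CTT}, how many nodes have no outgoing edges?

3

A leaf is a node with no children — equivalently, the end of a word that is not a proper prefix of any other stored word.
Those words: "CTCC", "CTT", "GTGGC"
Leaf count: 3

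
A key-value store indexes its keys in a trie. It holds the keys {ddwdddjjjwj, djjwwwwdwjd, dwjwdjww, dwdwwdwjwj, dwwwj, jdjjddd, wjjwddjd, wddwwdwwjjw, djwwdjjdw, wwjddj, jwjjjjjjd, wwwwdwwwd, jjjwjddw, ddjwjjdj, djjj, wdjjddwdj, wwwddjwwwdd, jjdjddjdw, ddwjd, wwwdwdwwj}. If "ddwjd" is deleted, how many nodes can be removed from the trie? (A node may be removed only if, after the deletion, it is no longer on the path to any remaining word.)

After clearing the end-marker at "ddwjd", prune upward until reaching a node still needed by another word.
The suffix "jd" (2 nodes) is used only by "ddwjd"; the node for "ddw" still has the child "d", so pruning stops there.
Nodes removed: 2

2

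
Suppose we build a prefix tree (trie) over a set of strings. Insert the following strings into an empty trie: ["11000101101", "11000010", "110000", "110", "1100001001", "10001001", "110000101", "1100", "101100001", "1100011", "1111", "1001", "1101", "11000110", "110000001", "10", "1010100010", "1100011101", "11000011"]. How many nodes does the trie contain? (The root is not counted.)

For each word, the new-node count is its length minus the longest prefix already in the trie:
  "11000101101" → 11 new (1, 1, 0, 0, 0, 1, 0, 1, 1, 0, 1)
  "11000010" → prefix "11000" already present; 3 new (0, 1, 0)
  "110000" → prefix "110000" already present; 0 new (none)
  "110" → prefix "110" already present; 0 new (none)
  "1100001001" → prefix "11000010" already present; 2 new (0, 1)
  "10001001" → prefix "1" already present; 7 new (0, 0, 0, 1, 0, 0, 1)
  "110000101" → prefix "11000010" already present; 1 new (1)
  "1100" → prefix "1100" already present; 0 new (none)
  "101100001" → prefix "10" already present; 7 new (1, 1, 0, 0, 0, 0, 1)
  "1100011" → prefix "110001" already present; 1 new (1)
  "1111" → prefix "11" already present; 2 new (1, 1)
  "1001" → prefix "100" already present; 1 new (1)
  "1101" → prefix "110" already present; 1 new (1)
  "11000110" → prefix "1100011" already present; 1 new (0)
  "110000001" → prefix "110000" already present; 3 new (0, 0, 1)
  "10" → prefix "10" already present; 0 new (none)
  "1010100010" → prefix "101" already present; 7 new (0, 1, 0, 0, 0, 1, 0)
  "1100011101" → prefix "1100011" already present; 3 new (1, 0, 1)
  "11000011" → prefix "1100001" already present; 1 new (1)
Total nodes = 11 + 3 + 0 + 0 + 2 + 7 + 1 + 0 + 7 + 1 + 2 + 1 + 1 + 1 + 3 + 0 + 7 + 3 + 1 = 51

51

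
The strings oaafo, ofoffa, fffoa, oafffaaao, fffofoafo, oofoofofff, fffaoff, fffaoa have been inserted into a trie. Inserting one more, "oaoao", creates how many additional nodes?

The longest prefix of "oaoao" already in the trie is "oa" (length 2).
So 5 − 2 = 3 new nodes.

3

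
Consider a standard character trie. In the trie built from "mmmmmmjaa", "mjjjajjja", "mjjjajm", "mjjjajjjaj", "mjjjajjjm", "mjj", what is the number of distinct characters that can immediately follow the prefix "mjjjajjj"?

2

Walk "mjjjajjj" from the root, arriving at one node.
Distinct next characters after "mjjjajjj": a, m.
That node has 2 child edges.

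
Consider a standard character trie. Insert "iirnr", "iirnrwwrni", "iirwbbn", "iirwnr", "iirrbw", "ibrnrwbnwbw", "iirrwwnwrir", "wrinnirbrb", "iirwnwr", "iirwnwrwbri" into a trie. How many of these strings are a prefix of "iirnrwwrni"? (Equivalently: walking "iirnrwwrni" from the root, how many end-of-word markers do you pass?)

Walk "iirnrwwrni" from the root; an end-of-word marker is hit whenever a stored word is a prefix of "iirnrwwrni".
Prefixes of the query that are stored words: "iirnr", "iirnrwwrni"
Count: 2

2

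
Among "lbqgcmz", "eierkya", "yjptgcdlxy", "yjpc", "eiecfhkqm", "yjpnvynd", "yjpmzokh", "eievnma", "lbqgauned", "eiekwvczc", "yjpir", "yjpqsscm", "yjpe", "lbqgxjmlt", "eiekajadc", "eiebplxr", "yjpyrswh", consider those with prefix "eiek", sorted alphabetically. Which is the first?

eiekajadc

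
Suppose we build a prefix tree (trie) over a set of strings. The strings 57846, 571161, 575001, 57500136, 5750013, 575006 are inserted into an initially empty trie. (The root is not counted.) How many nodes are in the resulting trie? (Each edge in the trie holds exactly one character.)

16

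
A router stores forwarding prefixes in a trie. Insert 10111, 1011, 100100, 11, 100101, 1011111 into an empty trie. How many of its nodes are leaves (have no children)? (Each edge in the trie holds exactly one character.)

Leaves are exactly the stored words that no other stored word extends.
Those words: "100100", "100101", "1011111", "11"
Leaf count: 4

4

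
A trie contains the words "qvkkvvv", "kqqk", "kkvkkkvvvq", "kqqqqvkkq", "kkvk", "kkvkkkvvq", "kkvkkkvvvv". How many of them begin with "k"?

6

Traverse to the node for "k", then collect every word in that subtree.
Words under "k": kkvk, kkvkkkvvq, kkvkkkvvvq, kkvkkkvvvv, kqqk, kqqqqvkkq
Count: 6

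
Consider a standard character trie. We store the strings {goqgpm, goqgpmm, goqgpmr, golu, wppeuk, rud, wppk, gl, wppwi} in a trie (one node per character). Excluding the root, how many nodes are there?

Count nodes per top-level branch (shared prefixes stored once):
  'g'-branch (gl, golu, goqgpm, goqgpmm, goqgpmr): 11 nodes
  'r'-branch (rud): 3 nodes
  'w'-branch (wppeuk, wppk, wppwi): 9 nodes
Sum: 23

23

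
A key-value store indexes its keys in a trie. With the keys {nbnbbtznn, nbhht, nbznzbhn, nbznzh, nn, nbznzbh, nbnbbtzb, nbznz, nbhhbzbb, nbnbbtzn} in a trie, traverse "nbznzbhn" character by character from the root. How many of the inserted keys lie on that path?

3

Traverse "nbznzbhn" character by character; count nodes along the way that are marked as word ends.
Prefixes of the query that are stored words: "nbznz", "nbznzbh", "nbznzbhn"
Count: 3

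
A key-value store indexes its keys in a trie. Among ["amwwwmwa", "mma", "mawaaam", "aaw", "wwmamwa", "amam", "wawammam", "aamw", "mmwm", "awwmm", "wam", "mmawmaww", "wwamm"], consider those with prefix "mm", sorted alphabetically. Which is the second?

mmawmaww

Words with prefix "mm", in lexicographic order: "mma", "mmawmaww", "mmwm"
The 2nd is mmawmaww.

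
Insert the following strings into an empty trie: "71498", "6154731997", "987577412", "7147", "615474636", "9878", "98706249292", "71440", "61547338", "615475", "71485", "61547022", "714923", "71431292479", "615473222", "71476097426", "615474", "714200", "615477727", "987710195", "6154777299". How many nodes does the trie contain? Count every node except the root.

83

Count nodes per top-level branch (shared prefixes stored once):
  '6'-branch (61547022, 6154731997, 615473222, 61547338, 615474, 615474636, 615475, 615477727, 6154777299): 29 nodes
  '7'-branch (714200, 71431292479, 71440, 7147, 71476097426, 71485, 714923, 71498): 30 nodes
  '9'-branch (98706249292, 987577412, 987710195, 9878): 24 nodes
Sum: 83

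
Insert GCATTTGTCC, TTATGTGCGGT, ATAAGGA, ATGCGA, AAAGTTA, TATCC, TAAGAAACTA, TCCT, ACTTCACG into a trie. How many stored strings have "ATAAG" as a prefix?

1

Filter for entries beginning with "ATAAG":
Matches: "ATAAGGA"
Count: 1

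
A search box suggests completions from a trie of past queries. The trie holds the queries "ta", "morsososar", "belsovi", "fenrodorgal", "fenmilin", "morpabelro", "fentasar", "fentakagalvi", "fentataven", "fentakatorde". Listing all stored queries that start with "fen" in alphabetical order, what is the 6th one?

DFS of the "fen" subtree visits, in order: "fenmilin", "fenrodorgal", "fentakagalvi", "fentakatorde", "fentasar", "fentataven"
The 6th is fentataven.

fentataven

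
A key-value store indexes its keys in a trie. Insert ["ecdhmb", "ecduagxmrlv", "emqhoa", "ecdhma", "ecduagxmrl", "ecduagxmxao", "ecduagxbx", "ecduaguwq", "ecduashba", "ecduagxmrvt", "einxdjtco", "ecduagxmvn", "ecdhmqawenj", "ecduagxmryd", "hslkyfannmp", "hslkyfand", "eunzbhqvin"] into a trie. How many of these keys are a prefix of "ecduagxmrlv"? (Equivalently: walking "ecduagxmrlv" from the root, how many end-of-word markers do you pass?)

2

Walk "ecduagxmrlv" from the root; an end-of-word marker is hit whenever a stored word is a prefix of "ecduagxmrlv".
Prefixes of the query that are stored words: "ecduagxmrl", "ecduagxmrlv"
Count: 2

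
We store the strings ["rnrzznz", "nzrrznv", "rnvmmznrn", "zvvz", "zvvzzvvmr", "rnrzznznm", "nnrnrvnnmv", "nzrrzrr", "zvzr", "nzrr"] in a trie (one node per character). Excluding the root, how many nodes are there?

Insert word by word; a character creates a node only if that edge doesn't already exist:
  "rnrzznz" → 7 new (r, n, r, z, z, n, z)
  "nzrrznv" → 7 new (n, z, r, r, z, n, v)
  "rnvmmznrn" → prefix "rn" already present; 7 new (v, m, m, z, n, r, n)
  "zvvz" → 4 new (z, v, v, z)
  "zvvzzvvmr" → prefix "zvvz" already present; 5 new (z, v, v, m, r)
  "rnrzznznm" → prefix "rnrzznz" already present; 2 new (n, m)
  "nnrnrvnnmv" → prefix "n" already present; 9 new (n, r, n, r, v, n, n, m, v)
  "nzrrzrr" → prefix "nzrrz" already present; 2 new (r, r)
  "zvzr" → prefix "zv" already present; 2 new (z, r)
  "nzrr" → prefix "nzrr" already present; 0 new (none)
Total nodes = 7 + 7 + 7 + 4 + 5 + 2 + 9 + 2 + 2 + 0 = 45

45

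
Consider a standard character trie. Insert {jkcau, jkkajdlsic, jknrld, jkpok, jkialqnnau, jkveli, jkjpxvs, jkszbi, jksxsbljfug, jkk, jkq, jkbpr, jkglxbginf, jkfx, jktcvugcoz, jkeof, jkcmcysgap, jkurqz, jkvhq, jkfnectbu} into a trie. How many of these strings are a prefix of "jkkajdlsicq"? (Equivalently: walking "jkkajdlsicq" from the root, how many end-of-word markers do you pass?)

2

Traverse "jkkajdlsicq" character by character; count nodes along the way that are marked as word ends.
Prefixes of the query that are stored words: "jkk", "jkkajdlsic"
Count: 2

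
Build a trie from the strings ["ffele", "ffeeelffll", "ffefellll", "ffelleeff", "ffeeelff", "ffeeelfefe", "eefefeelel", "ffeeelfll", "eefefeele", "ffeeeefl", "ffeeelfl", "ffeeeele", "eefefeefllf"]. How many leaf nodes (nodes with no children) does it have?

10

Leaves are exactly the stored words that no other stored word extends.
Those words: "eefefeefllf", "eefefeelel", "ffeeeefl", "ffeeeele", "ffeeelfefe", "ffeeelffll", "ffeeelfll", "ffefellll", "ffele", "ffelleeff"
Leaf count: 10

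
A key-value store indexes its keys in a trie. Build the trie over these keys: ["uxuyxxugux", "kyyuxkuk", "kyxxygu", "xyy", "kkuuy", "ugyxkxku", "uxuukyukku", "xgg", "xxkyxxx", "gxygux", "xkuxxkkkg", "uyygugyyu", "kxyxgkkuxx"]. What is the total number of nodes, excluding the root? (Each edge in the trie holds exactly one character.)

83

Count nodes per top-level branch (shared prefixes stored once):
  'g'-branch (gxygux): 6 nodes
  'k'-branch (kkuuy, kxyxgkkuxx, kyxxygu, kyyuxkuk): 26 nodes
  'u'-branch (ugyxkxku, uxuukyukku, uxuyxxugux, uyygugyyu): 32 nodes
  'x'-branch (xgg, xkuxxkkkg, xxkyxxx, xyy): 19 nodes
Sum: 83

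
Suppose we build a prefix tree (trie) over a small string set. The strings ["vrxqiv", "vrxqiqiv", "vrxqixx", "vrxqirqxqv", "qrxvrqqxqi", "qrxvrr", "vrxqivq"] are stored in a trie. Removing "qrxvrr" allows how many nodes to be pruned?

A node on "qrxvrr"'s path can go only if nothing else ends at it or branches off below it.
The suffix "r" (1 node) is used only by "qrxvrr"; the node for "qrxvr" still has the child "q", so pruning stops there.
Nodes removed: 1

1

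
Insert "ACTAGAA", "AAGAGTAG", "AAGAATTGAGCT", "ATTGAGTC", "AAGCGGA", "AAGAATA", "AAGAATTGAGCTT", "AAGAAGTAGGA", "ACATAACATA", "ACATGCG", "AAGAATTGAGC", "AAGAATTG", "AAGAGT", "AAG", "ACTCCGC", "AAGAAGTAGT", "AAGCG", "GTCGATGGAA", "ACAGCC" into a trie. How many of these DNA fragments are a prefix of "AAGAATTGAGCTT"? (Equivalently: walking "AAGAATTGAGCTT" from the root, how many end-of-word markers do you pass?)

5

Walk "AAGAATTGAGCTT" from the root; an end-of-word marker is hit whenever a stored word is a prefix of "AAGAATTGAGCTT".
Prefixes of the query that are stored words: "AAG", "AAGAATTG", "AAGAATTGAGC", "AAGAATTGAGCT", "AAGAATTGAGCTT"
Count: 5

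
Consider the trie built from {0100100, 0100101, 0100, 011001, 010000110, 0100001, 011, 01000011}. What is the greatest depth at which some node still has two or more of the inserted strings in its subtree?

8

Look for the deepest trie node that still has at least two words in its subtree.
e.g. "01000011" and "010000110" share the prefix "01000011" of length 8; no pair shares a longer one.
Longest shared-prefix length: 8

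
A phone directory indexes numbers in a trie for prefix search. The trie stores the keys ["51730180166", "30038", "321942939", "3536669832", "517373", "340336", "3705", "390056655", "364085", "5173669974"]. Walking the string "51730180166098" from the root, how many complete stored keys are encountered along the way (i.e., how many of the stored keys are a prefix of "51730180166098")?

1

Walk "51730180166098" from the root; an end-of-word marker is hit whenever a stored word is a prefix of "51730180166098".
Prefixes of the query that are stored words: "51730180166"
Count: 1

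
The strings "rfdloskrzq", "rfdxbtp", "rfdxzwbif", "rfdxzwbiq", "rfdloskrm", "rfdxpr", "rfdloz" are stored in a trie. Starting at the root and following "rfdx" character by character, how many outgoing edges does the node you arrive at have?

3

Walk "rfdx" from the root, arriving at one node.
Distinct next characters after "rfdx": b, p, z.
That node has 3 child edges.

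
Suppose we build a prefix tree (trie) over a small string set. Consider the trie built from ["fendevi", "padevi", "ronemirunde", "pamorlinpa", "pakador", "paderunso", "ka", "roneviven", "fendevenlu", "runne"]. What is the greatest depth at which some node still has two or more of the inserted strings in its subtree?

The deepest shared node is where two words last agree before diverging.
e.g. "fendevenlu" and "fendevi" share the prefix "fendev" of length 6; no pair shares a longer one.
Longest shared-prefix length: 6

6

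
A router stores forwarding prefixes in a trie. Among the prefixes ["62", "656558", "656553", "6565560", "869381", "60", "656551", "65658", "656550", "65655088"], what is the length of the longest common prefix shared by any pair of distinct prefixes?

Equivalently: take the maximum, over all pairs, of their longest common prefix length.
e.g. "656550" and "65655088" share the prefix "656550" of length 6; no pair shares a longer one.
Longest shared-prefix length: 6

6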